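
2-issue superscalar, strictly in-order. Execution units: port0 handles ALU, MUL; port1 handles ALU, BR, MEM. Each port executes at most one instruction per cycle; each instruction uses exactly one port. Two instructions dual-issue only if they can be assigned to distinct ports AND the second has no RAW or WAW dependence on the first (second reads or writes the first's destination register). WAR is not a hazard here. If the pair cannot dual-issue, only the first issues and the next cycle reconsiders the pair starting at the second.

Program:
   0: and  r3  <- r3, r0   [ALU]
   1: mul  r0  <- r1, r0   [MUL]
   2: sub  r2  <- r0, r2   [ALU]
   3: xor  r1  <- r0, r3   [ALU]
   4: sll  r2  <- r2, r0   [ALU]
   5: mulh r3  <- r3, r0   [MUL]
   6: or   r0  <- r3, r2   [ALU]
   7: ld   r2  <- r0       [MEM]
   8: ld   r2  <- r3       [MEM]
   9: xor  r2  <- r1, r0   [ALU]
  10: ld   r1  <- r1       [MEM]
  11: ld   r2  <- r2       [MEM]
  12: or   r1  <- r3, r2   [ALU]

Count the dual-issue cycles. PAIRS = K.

[0] i0&i1  and.ALU;mul.MUL  -- 2-wide
[1] i2&i3  sub.ALU;xor.ALU  -- 2-wide
[2] i4&i5  sll.ALU;mulh.MUL  -- 2-wide
[3] i6  or.ALU  -- RAW r0
[4] i7  ld.MEM  -- no-port MEM/MEM
[5] i8  ld.MEM  -- WAW r2
[6] i9&i10  xor.ALU;ld.MEM  -- 2-wide
[7] i11  ld.MEM  -- RAW r2
[8] i12  or.ALU  -- tail

PAIRS = 4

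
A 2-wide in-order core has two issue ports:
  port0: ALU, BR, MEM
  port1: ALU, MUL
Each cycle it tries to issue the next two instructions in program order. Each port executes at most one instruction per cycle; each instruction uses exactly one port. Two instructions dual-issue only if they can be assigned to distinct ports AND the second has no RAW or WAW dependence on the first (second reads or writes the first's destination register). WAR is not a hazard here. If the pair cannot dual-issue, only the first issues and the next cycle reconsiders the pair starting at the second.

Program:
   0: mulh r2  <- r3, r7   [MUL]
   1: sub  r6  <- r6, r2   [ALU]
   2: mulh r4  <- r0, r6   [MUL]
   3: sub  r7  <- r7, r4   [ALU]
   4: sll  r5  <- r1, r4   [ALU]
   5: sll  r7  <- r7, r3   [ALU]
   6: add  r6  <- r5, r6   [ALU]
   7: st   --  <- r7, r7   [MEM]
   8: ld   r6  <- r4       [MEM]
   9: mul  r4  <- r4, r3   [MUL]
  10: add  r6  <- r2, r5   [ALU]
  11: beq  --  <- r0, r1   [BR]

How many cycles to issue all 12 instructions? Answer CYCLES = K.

CYCLES = 8

c0: i0 mulh  RAW r2
c1: i1 sub  RAW r6
c2: i2 mulh  RAW r4
c3: i3&i4 sub/sll  pair
c4: i5&i6 sll/add  pair
c5: i7 st  no-port MEM/MEM
c6: i8&i9 ld/mul  pair
c7: i10&i11 add/beq  pair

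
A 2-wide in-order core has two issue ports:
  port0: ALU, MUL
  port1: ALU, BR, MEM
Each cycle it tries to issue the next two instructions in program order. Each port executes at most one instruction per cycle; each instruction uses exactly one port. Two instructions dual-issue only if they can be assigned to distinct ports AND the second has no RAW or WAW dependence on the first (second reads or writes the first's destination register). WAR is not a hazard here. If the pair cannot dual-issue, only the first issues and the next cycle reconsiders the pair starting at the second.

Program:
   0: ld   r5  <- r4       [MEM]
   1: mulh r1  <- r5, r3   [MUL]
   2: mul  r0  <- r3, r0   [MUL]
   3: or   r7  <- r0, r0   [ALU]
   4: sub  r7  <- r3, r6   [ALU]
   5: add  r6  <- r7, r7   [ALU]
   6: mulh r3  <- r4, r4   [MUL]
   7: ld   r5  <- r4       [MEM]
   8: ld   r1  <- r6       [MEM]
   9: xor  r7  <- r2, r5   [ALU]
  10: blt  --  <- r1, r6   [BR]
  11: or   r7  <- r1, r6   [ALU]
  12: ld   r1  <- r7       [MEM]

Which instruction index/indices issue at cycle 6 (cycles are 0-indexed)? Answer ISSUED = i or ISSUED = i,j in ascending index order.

t=0 i0:ld.MEM ; RAW r5
t=1 i1:mulh.MUL ; no-port MUL/MUL
t=2 i2:mul.MUL ; RAW r0
t=3 i3:or.ALU ; WAW r7
t=4 i4:sub.ALU ; RAW r7
t=5 i5,i6:add.ALU mulh.MUL ; dual
t=6 i7:ld.MEM ; no-port MEM/MEM
t=7 i8,i9:ld.MEM xor.ALU ; dual
t=8 i10,i11:blt.BR or.ALU ; dual
t=9 i12:ld.MEM ; tail

ISSUED = 7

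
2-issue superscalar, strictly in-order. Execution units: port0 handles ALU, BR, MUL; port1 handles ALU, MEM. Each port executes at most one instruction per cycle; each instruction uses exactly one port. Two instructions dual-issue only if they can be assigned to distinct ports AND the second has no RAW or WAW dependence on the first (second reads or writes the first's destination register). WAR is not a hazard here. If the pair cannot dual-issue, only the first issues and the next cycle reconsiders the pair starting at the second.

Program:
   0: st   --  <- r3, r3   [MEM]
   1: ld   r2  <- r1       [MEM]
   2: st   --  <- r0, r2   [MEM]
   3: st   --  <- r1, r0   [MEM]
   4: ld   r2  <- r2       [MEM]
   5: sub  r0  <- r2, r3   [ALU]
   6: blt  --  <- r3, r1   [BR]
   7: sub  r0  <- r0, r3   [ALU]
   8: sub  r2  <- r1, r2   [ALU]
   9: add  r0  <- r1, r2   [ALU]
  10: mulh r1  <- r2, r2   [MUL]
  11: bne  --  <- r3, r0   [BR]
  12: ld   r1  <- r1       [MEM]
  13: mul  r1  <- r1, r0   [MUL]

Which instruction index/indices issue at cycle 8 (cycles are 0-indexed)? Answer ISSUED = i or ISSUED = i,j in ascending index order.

ISSUED = 11,12

c0: i0 st  no-port MEM/MEM
c1: i1 ld  no-port MEM/MEM
c2: i2 st  no-port MEM/MEM
c3: i3 st  no-port MEM/MEM
c4: i4 ld  RAW r2
c5: i5+i6 sub/blt  2-wide
c6: i7+i8 sub/sub  2-wide
c7: i9+i10 add/mulh  2-wide
c8: i11+i12 bne/ld  2-wide
c9: i13 mul  tail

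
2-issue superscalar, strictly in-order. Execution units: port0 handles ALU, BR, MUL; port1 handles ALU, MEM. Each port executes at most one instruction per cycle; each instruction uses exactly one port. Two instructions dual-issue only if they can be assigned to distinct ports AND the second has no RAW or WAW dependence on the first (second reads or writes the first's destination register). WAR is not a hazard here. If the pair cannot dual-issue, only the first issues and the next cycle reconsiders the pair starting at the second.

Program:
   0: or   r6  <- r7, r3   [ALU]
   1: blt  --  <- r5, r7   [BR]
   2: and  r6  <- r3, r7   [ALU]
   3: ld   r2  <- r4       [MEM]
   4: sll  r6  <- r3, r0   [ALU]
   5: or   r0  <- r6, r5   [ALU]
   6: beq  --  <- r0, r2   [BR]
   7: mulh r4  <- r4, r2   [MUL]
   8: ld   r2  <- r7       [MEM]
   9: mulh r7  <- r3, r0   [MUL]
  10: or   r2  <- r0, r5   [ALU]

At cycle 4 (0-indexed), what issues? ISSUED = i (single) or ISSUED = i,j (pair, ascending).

c0: i0/i1 or+blt  pair
c1: i2/i3 and+ld  pair
c2: i4 sll  RAW r6
c3: i5 or  RAW r0
c4: i6 beq  no-port BR/MUL
c5: i7/i8 mulh+ld  pair
c6: i9/i10 mulh+or  pair

ISSUED = 6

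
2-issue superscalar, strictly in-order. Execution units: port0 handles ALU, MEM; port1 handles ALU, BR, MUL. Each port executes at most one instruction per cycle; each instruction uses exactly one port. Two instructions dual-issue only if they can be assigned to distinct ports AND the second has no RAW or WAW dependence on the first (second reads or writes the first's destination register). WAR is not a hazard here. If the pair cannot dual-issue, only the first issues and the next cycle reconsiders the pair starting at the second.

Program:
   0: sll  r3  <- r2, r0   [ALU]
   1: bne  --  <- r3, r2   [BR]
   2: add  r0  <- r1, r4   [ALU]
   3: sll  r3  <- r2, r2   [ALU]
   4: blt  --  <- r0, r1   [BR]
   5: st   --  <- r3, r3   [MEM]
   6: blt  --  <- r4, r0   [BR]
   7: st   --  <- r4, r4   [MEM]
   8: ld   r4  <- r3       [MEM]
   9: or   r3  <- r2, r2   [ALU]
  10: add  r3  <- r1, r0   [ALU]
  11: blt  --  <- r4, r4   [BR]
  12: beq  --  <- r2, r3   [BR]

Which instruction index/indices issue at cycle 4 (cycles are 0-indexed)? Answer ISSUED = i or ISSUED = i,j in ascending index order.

  cy0 -> i0 (sll) RAW r3
  cy1 -> i1,i2 (bne/add) 2-wide
  cy2 -> i3,i4 (sll/blt) 2-wide
  cy3 -> i5,i6 (st/blt) 2-wide
  cy4 -> i7 (st) no-port MEM/MEM
  cy5 -> i8,i9 (ld/or) 2-wide
  cy6 -> i10,i11 (add/blt) 2-wide
  cy7 -> i12 (beq) tail

ISSUED = 7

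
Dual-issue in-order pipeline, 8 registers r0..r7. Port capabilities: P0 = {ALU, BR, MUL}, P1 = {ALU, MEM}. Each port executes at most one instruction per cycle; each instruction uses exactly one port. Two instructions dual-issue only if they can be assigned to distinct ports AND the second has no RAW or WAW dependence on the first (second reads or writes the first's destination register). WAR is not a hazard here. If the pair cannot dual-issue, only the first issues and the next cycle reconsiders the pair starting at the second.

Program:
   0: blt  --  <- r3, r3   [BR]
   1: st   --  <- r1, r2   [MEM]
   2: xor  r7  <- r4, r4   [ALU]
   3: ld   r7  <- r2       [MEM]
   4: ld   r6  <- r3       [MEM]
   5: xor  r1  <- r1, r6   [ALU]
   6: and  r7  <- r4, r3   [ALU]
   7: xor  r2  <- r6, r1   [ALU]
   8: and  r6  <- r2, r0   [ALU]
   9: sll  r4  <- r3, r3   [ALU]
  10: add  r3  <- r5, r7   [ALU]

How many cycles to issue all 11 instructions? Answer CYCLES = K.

[0] i0,i1  blt+st  -- pair
[1] i2  xor  -- WAW r7
[2] i3  ld  -- no-port MEM/MEM
[3] i4  ld  -- RAW r6
[4] i5,i6  xor+and  -- pair
[5] i7  xor  -- RAW r2
[6] i8,i9  and+sll  -- pair
[7] i10  add  -- tail

CYCLES = 8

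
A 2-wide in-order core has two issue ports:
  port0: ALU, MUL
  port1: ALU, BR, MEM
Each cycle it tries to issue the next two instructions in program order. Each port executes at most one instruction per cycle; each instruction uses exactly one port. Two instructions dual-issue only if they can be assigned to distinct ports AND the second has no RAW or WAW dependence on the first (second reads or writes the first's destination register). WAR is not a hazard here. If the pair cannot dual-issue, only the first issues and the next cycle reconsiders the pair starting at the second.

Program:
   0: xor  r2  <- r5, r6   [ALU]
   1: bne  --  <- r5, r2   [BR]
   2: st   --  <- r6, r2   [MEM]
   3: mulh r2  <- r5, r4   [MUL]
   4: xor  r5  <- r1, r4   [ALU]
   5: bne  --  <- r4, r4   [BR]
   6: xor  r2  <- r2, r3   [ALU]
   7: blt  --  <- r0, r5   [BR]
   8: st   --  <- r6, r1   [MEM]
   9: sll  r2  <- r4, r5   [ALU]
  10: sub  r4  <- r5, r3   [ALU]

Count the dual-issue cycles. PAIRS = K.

PAIRS = 4

  cy0 -> i0 (xor.ALU) RAW r2
  cy1 -> i1 (bne.BR) no-port BR/MEM
  cy2 -> i2/i3 (st.MEM/mulh.MUL) dual
  cy3 -> i4/i5 (xor.ALU/bne.BR) dual
  cy4 -> i6/i7 (xor.ALU/blt.BR) dual
  cy5 -> i8/i9 (st.MEM/sll.ALU) dual
  cy6 -> i10 (sub.ALU) tail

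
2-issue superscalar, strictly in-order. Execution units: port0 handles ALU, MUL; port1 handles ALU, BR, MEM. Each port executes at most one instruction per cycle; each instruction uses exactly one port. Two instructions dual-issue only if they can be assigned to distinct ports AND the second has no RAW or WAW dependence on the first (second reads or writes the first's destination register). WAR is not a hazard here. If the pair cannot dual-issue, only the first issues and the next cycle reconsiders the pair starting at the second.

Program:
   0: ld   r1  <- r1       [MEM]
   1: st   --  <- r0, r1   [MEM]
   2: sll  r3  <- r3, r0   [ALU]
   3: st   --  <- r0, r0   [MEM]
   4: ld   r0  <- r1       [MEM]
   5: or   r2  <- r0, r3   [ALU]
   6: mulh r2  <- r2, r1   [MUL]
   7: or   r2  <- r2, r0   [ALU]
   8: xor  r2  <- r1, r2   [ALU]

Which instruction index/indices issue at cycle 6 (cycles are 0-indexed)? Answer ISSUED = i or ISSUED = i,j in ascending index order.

[0] i0  ld.MEM  -- no-port MEM/MEM
[1] i1/i2  st.MEM;sll.ALU  -- dual
[2] i3  st.MEM  -- no-port MEM/MEM
[3] i4  ld.MEM  -- RAW r0
[4] i5  or.ALU  -- RAW+WAW r2
[5] i6  mulh.MUL  -- RAW+WAW r2
[6] i7  or.ALU  -- RAW+WAW r2
[7] i8  xor.ALU  -- tail

ISSUED = 7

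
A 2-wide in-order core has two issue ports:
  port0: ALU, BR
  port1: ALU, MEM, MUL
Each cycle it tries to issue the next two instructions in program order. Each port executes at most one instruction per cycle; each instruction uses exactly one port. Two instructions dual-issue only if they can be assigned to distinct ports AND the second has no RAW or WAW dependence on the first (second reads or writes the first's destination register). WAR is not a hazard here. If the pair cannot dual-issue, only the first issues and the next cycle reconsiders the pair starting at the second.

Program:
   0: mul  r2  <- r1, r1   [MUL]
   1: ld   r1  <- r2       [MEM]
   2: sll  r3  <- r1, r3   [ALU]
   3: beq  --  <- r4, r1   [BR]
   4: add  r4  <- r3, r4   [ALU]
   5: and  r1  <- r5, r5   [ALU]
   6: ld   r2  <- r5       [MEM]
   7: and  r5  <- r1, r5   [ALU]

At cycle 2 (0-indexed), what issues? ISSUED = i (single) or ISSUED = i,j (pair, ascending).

  cy0 -> i0 (mul.MUL) no-port MUL/MEM
  cy1 -> i1 (ld.MEM) RAW r1
  cy2 -> i2/i3 (sll.ALU/beq.BR) 2-wide
  cy3 -> i4/i5 (add.ALU/and.ALU) 2-wide
  cy4 -> i6/i7 (ld.MEM/and.ALU) 2-wide

ISSUED = 2,3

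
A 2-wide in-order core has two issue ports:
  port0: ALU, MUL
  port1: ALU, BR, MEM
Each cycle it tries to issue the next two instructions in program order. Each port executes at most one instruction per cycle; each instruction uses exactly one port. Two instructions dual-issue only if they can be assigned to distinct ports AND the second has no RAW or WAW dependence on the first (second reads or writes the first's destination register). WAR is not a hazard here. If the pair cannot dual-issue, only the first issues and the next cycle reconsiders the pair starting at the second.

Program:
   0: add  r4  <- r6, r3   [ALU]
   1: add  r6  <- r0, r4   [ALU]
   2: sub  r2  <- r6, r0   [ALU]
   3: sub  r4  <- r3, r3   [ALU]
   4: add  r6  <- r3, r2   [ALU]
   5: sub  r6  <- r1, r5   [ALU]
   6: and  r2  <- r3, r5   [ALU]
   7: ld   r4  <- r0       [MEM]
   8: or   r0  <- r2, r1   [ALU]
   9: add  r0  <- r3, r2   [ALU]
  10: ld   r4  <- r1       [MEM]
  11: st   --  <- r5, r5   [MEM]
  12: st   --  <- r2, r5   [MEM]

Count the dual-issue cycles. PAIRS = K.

PAIRS = 4

c0: i0 add  RAW r4
c1: i1 add  RAW r6
c2: i2/i3 sub;sub  2-wide
c3: i4 add  WAW r6
c4: i5/i6 sub;and  2-wide
c5: i7/i8 ld;or  2-wide
c6: i9/i10 add;ld  2-wide
c7: i11 st  no-port MEM/MEM
c8: i12 st  tail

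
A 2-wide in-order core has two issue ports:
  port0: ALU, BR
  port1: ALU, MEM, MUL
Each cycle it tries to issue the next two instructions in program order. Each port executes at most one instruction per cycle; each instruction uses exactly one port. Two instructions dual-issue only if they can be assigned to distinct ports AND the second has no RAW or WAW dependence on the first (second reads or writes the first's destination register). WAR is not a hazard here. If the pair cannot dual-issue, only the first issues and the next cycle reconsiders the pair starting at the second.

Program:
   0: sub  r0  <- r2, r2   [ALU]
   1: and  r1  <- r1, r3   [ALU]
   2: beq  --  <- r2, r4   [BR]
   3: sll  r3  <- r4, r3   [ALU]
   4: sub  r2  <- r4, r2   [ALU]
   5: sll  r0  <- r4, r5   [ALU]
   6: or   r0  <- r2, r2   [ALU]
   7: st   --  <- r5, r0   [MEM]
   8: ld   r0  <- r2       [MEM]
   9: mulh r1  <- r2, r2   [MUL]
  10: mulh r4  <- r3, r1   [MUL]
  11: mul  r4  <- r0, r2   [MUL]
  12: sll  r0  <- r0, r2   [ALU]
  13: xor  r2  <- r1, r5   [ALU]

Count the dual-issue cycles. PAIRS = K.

0. sub+and @i0&i1  | dual
1. beq+sll @i2&i3  | dual
2. sub+sll @i4&i5  | dual
3. or @i6  | RAW r0
4. st @i7  | no-port MEM/MEM
5. ld @i8  | no-port MEM/MUL
6. mulh @i9  | no-port MUL/MUL
7. mulh @i10  | no-port MUL/MUL
8. mul+sll @i11&i12  | dual
9. xor @i13  | tail

PAIRS = 4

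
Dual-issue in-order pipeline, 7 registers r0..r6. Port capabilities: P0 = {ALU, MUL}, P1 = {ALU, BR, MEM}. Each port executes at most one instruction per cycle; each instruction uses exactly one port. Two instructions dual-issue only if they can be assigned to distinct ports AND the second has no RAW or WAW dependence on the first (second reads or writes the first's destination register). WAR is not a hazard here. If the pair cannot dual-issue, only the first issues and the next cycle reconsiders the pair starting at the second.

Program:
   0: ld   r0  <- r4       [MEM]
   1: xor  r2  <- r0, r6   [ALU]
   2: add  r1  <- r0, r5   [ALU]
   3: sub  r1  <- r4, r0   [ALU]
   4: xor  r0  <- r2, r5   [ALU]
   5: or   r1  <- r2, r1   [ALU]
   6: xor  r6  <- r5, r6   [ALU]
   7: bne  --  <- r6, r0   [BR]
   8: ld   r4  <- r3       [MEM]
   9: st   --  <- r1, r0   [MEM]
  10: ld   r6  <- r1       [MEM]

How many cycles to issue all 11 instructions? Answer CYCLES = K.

CYCLES = 8

c0: i0 ld  RAW r0
c1: i1&i2 xor/add  2-wide
c2: i3&i4 sub/xor  2-wide
c3: i5&i6 or/xor  2-wide
c4: i7 bne  no-port BR/MEM
c5: i8 ld  no-port MEM/MEM
c6: i9 st  no-port MEM/MEM
c7: i10 ld  tail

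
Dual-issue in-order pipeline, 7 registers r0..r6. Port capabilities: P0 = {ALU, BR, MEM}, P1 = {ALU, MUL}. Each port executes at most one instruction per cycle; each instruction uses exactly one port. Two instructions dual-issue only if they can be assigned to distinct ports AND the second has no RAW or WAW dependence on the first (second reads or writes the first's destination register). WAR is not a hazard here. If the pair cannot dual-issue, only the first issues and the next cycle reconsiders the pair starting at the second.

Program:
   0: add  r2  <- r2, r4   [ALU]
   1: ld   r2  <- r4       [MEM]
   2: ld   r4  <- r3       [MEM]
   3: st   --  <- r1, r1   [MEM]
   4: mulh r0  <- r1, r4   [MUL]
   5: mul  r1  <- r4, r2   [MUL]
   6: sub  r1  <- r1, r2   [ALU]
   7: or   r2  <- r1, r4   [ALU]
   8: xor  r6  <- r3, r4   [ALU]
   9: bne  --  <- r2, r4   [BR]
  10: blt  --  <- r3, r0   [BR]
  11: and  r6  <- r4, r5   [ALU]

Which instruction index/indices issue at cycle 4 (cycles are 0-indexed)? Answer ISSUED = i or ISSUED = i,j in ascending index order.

ISSUED = 5

t=0 i0:add.ALU ; WAW r2
t=1 i1:ld.MEM ; no-port MEM/MEM
t=2 i2:ld.MEM ; no-port MEM/MEM
t=3 i3+i4:st.MEM mulh.MUL ; 2-wide
t=4 i5:mul.MUL ; RAW+WAW r1
t=5 i6:sub.ALU ; RAW r1
t=6 i7+i8:or.ALU xor.ALU ; 2-wide
t=7 i9:bne.BR ; no-port BR/BR
t=8 i10+i11:blt.BR and.ALU ; 2-wide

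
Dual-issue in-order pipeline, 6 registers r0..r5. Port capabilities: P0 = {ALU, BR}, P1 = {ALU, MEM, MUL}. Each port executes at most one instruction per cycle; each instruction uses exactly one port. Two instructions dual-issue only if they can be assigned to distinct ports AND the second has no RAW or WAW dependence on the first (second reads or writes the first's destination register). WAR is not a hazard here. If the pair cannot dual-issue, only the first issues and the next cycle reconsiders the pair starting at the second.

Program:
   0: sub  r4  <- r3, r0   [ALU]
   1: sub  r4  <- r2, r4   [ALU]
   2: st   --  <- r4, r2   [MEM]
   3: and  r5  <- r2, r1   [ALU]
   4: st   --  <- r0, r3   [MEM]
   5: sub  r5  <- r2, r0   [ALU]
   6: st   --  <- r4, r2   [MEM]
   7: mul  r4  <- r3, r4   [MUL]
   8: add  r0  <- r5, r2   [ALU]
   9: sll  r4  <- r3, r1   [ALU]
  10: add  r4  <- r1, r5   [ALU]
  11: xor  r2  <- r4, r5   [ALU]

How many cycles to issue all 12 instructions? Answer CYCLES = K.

CYCLES = 9

[0] i0  sub  -- RAW+WAW r4
[1] i1  sub  -- RAW r4
[2] i2+i3  st;and  -- pair
[3] i4+i5  st;sub  -- pair
[4] i6  st  -- no-port MEM/MUL
[5] i7+i8  mul;add  -- pair
[6] i9  sll  -- WAW r4
[7] i10  add  -- RAW r4
[8] i11  xor  -- tail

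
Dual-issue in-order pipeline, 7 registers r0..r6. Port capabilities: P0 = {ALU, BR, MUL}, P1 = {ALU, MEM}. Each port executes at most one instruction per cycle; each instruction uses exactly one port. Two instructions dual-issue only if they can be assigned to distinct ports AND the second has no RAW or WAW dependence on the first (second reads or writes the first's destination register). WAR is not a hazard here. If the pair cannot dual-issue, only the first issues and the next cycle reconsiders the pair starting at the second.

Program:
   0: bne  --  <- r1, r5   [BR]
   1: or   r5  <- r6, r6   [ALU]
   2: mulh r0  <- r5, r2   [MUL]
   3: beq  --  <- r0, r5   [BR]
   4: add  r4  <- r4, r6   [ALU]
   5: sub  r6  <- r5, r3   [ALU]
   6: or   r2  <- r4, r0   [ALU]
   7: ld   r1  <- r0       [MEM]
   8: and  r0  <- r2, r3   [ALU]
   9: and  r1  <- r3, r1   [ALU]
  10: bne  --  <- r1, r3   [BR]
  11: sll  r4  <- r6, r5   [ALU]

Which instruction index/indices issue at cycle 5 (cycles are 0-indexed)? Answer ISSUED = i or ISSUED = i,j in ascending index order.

0. bne/or @i0/i1  | dual
1. mulh @i2  | no-port MUL/BR
2. beq/add @i3/i4  | dual
3. sub/or @i5/i6  | dual
4. ld/and @i7/i8  | dual
5. and @i9  | RAW r1
6. bne/sll @i10/i11  | dual

ISSUED = 9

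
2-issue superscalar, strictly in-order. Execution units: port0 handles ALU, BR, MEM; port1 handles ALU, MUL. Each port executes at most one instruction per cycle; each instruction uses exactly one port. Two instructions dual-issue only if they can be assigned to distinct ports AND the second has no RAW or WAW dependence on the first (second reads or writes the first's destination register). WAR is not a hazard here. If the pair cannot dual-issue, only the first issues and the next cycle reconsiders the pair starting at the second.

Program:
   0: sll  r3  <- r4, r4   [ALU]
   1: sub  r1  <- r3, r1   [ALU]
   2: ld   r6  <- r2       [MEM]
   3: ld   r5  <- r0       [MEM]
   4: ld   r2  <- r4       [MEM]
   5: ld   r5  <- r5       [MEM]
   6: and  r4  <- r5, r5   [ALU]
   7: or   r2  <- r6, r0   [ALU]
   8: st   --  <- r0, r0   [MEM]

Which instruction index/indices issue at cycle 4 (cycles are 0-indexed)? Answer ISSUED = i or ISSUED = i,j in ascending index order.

c0: i0 sll.ALU  RAW r3
c1: i1&i2 sub.ALU ld.MEM  pair
c2: i3 ld.MEM  no-port MEM/MEM
c3: i4 ld.MEM  no-port MEM/MEM
c4: i5 ld.MEM  RAW r5
c5: i6&i7 and.ALU or.ALU  pair
c6: i8 st.MEM  tail

ISSUED = 5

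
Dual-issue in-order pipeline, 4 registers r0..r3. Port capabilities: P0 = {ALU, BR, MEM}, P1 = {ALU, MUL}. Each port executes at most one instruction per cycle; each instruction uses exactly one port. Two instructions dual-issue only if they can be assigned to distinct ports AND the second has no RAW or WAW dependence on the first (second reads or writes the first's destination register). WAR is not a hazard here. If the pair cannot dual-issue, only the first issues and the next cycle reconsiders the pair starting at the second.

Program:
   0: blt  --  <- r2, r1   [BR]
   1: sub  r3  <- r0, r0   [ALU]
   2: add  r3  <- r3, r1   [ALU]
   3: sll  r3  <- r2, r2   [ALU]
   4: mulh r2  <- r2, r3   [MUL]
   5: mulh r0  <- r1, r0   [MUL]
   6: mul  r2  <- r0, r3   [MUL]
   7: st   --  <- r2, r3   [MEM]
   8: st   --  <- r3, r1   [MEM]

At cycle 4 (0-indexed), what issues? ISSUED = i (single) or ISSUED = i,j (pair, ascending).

t=0 i0&i1:blt.BR sub.ALU ; 2-wide
t=1 i2:add.ALU ; WAW r3
t=2 i3:sll.ALU ; RAW r3
t=3 i4:mulh.MUL ; no-port MUL/MUL
t=4 i5:mulh.MUL ; no-port MUL/MUL
t=5 i6:mul.MUL ; RAW r2
t=6 i7:st.MEM ; no-port MEM/MEM
t=7 i8:st.MEM ; tail

ISSUED = 5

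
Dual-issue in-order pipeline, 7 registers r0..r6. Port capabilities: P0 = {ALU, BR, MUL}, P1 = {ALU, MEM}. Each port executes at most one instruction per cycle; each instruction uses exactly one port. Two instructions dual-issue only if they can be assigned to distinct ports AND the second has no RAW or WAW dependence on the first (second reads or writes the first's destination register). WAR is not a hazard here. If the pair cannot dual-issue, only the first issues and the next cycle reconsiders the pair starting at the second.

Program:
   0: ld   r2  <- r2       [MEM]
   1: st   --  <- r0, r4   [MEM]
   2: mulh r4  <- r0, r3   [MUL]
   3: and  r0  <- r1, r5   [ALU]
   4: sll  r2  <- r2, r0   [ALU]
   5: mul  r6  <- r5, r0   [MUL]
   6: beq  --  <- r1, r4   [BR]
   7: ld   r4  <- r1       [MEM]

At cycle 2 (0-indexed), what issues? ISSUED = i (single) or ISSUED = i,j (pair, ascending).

[0] i0  ld.MEM  -- no-port MEM/MEM
[1] i1+i2  st.MEM/mulh.MUL  -- pair
[2] i3  and.ALU  -- RAW r0
[3] i4+i5  sll.ALU/mul.MUL  -- pair
[4] i6+i7  beq.BR/ld.MEM  -- pair

ISSUED = 3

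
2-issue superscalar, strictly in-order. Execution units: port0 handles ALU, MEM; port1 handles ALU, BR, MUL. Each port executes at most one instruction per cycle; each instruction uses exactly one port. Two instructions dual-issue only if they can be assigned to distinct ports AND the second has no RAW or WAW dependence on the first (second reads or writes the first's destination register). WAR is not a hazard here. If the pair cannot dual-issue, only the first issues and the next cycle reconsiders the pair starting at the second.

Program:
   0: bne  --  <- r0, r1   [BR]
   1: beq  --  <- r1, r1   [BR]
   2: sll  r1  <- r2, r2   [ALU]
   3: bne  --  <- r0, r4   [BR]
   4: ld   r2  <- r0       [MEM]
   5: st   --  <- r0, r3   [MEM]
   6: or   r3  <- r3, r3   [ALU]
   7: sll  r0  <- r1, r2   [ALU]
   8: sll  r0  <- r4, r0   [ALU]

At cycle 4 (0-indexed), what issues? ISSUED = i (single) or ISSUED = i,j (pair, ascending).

ISSUED = 7

c0: i0 bne.BR  no-port BR/BR
c1: i1/i2 beq.BR sll.ALU  dual
c2: i3/i4 bne.BR ld.MEM  dual
c3: i5/i6 st.MEM or.ALU  dual
c4: i7 sll.ALU  RAW+WAW r0
c5: i8 sll.ALU  tail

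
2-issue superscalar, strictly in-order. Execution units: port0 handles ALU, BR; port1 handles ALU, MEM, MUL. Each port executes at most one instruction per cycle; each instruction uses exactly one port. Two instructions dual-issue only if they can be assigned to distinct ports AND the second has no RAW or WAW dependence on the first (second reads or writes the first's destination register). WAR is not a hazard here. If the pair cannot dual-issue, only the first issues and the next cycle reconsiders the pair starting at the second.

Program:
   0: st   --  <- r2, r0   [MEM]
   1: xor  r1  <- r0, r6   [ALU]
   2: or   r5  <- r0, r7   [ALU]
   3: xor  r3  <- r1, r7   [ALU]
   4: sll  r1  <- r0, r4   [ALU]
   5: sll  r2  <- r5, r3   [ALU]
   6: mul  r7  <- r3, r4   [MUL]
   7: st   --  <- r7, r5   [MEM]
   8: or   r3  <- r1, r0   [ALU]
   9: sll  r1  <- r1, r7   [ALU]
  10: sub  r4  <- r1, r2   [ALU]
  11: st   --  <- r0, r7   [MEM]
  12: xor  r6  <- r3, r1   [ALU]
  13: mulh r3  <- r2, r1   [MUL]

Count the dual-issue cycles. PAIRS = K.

  cy0 -> i0/i1 (st.MEM/xor.ALU) dual
  cy1 -> i2/i3 (or.ALU/xor.ALU) dual
  cy2 -> i4/i5 (sll.ALU/sll.ALU) dual
  cy3 -> i6 (mul.MUL) no-port MUL/MEM
  cy4 -> i7/i8 (st.MEM/or.ALU) dual
  cy5 -> i9 (sll.ALU) RAW r1
  cy6 -> i10/i11 (sub.ALU/st.MEM) dual
  cy7 -> i12/i13 (xor.ALU/mulh.MUL) dual

PAIRS = 6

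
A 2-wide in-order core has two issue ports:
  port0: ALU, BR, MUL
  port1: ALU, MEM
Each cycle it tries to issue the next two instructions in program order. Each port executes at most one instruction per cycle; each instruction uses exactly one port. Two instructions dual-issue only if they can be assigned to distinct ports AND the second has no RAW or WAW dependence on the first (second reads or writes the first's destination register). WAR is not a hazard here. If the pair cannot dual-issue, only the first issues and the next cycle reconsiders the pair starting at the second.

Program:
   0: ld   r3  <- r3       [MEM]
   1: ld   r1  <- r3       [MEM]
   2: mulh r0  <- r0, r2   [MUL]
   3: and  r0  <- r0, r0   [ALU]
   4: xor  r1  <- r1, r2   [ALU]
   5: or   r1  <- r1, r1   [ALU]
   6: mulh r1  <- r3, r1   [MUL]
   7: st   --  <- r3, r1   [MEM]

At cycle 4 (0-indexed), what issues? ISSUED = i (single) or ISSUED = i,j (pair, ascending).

ISSUED = 6

  cy0 -> i0 (ld) no-port MEM/MEM
  cy1 -> i1&i2 (ld mulh) dual
  cy2 -> i3&i4 (and xor) dual
  cy3 -> i5 (or) RAW+WAW r1
  cy4 -> i6 (mulh) RAW r1
  cy5 -> i7 (st) tail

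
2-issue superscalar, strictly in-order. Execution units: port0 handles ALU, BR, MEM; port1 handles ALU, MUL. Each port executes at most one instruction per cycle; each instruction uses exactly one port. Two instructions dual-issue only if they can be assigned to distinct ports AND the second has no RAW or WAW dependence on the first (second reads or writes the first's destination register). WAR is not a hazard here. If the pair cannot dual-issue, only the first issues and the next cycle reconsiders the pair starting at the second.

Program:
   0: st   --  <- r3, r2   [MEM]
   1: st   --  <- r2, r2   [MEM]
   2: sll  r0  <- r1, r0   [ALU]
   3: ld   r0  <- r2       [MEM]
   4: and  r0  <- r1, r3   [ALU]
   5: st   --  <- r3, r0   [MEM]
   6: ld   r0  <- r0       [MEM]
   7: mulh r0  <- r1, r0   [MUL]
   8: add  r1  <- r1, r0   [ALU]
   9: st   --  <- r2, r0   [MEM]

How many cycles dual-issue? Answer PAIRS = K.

PAIRS = 2

#0 head=0: st.MEM i0 no-port MEM/MEM
#1 head=1: st.MEM;sll.ALU i1,i2 pair
#2 head=3: ld.MEM i3 WAW r0
#3 head=4: and.ALU i4 RAW r0
#4 head=5: st.MEM i5 no-port MEM/MEM
#5 head=6: ld.MEM i6 RAW+WAW r0
#6 head=7: mulh.MUL i7 RAW r0
#7 head=8: add.ALU;st.MEM i8,i9 pair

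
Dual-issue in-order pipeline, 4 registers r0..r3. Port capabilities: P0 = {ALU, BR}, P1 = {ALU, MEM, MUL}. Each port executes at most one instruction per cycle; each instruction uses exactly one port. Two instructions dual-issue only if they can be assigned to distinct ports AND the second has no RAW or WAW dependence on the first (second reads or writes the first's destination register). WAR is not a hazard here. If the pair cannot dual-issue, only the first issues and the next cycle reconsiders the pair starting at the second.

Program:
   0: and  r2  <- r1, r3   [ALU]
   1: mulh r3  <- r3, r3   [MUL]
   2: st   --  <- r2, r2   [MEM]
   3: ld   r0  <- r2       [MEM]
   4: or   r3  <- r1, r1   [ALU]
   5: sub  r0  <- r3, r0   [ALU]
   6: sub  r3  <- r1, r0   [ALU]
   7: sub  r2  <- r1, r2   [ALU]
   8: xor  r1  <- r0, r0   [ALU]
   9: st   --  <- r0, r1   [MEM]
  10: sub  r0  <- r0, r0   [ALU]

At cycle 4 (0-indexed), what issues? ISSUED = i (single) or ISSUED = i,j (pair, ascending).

ISSUED = 6,7

  cy0 -> i0+i1 (and;mulh) 2-wide
  cy1 -> i2 (st) no-port MEM/MEM
  cy2 -> i3+i4 (ld;or) 2-wide
  cy3 -> i5 (sub) RAW r0
  cy4 -> i6+i7 (sub;sub) 2-wide
  cy5 -> i8 (xor) RAW r1
  cy6 -> i9+i10 (st;sub) 2-wide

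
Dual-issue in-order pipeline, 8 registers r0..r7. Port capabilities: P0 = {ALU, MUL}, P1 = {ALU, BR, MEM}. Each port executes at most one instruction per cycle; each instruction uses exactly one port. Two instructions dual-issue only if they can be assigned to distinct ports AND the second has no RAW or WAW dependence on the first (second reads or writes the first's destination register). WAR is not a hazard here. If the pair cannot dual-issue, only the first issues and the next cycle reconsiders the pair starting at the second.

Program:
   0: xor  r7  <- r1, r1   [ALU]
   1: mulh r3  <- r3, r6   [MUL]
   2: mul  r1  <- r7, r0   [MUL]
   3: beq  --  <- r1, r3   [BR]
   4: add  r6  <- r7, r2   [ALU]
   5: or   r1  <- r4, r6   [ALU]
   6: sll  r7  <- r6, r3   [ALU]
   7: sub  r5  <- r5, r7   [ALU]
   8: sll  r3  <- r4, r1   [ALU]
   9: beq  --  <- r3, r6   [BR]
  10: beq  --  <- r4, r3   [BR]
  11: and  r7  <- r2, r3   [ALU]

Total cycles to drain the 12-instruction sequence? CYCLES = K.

[0] i0/i1  xor;mulh  -- dual
[1] i2  mul  -- RAW r1
[2] i3/i4  beq;add  -- dual
[3] i5/i6  or;sll  -- dual
[4] i7/i8  sub;sll  -- dual
[5] i9  beq  -- no-port BR/BR
[6] i10/i11  beq;and  -- dual

CYCLES = 7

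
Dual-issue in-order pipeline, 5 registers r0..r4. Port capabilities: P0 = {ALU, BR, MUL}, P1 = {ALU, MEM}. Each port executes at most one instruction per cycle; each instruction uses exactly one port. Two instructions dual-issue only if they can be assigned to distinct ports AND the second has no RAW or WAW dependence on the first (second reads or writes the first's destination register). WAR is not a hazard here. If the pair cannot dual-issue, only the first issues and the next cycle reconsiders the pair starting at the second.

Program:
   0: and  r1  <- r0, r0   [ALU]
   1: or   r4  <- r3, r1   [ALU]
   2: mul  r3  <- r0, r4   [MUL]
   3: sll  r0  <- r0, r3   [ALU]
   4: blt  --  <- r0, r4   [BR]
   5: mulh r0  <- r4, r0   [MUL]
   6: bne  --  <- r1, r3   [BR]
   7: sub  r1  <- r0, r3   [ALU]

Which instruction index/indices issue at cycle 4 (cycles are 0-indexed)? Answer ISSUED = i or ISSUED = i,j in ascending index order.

ISSUED = 4

t=0 i0:and.ALU ; RAW r1
t=1 i1:or.ALU ; RAW r4
t=2 i2:mul.MUL ; RAW r3
t=3 i3:sll.ALU ; RAW r0
t=4 i4:blt.BR ; no-port BR/MUL
t=5 i5:mulh.MUL ; no-port MUL/BR
t=6 i6,i7:bne.BR+sub.ALU ; 2-wide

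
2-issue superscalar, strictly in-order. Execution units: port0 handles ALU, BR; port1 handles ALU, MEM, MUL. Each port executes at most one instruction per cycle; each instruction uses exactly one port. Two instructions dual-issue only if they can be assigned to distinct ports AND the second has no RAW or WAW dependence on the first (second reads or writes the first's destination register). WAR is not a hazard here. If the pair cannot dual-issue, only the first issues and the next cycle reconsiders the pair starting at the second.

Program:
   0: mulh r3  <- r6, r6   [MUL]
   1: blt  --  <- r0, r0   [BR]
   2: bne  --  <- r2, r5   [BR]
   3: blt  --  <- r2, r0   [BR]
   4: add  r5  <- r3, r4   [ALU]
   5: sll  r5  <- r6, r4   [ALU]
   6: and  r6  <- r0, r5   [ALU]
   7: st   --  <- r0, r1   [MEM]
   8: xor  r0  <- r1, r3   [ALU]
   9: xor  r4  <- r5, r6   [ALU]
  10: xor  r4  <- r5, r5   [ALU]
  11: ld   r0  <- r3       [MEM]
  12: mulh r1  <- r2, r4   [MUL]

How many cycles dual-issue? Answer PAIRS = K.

0. mulh;blt @i0,i1  | pair
1. bne @i2  | no-port BR/BR
2. blt;add @i3,i4  | pair
3. sll @i5  | RAW r5
4. and;st @i6,i7  | pair
5. xor;xor @i8,i9  | pair
6. xor;ld @i10,i11  | pair
7. mulh @i12  | tail

PAIRS = 5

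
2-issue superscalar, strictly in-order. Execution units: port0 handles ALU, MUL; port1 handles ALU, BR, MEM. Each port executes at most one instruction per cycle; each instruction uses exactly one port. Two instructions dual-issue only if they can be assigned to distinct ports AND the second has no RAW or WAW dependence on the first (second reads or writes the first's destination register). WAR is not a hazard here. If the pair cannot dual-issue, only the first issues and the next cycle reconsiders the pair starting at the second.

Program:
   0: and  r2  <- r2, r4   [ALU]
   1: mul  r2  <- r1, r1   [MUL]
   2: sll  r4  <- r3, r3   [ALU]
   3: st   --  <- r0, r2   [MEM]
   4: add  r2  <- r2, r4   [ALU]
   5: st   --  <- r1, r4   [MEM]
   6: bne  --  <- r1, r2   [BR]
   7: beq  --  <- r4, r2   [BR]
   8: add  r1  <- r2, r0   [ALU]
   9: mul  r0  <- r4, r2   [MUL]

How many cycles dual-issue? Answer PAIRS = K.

#0 head=0: and i0 WAW r2
#1 head=1: mul;sll i1/i2 2-wide
#2 head=3: st;add i3/i4 2-wide
#3 head=5: st i5 no-port MEM/BR
#4 head=6: bne i6 no-port BR/BR
#5 head=7: beq;add i7/i8 2-wide
#6 head=9: mul i9 tail

PAIRS = 3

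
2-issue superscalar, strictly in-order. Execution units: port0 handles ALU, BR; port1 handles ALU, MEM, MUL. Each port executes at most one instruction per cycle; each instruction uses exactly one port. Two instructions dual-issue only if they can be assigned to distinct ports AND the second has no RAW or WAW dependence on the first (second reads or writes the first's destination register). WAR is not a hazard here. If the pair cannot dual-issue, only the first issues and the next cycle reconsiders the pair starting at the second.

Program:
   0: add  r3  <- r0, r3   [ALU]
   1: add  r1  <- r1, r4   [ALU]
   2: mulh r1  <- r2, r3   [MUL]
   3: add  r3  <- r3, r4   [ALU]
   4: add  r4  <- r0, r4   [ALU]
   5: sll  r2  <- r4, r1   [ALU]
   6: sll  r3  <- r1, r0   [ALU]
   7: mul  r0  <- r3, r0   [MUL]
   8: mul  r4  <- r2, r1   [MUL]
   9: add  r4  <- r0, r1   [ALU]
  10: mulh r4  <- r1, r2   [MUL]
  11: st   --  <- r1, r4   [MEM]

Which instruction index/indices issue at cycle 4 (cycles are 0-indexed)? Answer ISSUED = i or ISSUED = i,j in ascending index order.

#0 head=0: add.ALU;add.ALU i0&i1 pair
#1 head=2: mulh.MUL;add.ALU i2&i3 pair
#2 head=4: add.ALU i4 RAW r4
#3 head=5: sll.ALU;sll.ALU i5&i6 pair
#4 head=7: mul.MUL i7 no-port MUL/MUL
#5 head=8: mul.MUL i8 WAW r4
#6 head=9: add.ALU i9 WAW r4
#7 head=10: mulh.MUL i10 no-port MUL/MEM
#8 head=11: st.MEM i11 tail

ISSUED = 7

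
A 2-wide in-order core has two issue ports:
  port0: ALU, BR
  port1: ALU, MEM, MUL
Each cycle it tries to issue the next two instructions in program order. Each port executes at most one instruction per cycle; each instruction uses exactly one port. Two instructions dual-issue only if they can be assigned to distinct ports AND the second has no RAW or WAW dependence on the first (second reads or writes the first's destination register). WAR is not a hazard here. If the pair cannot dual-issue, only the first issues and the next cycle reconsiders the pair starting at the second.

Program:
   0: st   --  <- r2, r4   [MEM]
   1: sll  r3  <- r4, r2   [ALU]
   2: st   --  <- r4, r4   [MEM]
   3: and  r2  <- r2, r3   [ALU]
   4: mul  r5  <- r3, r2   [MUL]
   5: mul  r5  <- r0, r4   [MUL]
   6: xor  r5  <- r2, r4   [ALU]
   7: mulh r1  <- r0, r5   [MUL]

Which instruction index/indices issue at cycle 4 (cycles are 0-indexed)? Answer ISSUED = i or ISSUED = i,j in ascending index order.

#0 head=0: st;sll i0+i1 pair
#1 head=2: st;and i2+i3 pair
#2 head=4: mul i4 no-port MUL/MUL
#3 head=5: mul i5 WAW r5
#4 head=6: xor i6 RAW r5
#5 head=7: mulh i7 tail

ISSUED = 6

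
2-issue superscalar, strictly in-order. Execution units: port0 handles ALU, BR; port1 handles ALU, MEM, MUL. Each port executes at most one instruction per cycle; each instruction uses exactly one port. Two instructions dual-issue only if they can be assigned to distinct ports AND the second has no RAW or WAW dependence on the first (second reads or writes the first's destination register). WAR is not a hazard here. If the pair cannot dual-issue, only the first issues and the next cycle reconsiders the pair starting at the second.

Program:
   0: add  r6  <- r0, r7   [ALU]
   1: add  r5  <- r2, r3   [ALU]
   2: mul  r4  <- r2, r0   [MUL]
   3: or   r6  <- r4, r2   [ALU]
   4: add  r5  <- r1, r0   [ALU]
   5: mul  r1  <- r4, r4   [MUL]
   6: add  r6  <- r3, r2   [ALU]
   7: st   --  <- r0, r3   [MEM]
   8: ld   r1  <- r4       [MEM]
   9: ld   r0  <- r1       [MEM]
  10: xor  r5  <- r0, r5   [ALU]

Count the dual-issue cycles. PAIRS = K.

0. add.ALU;add.ALU @i0,i1  | dual
1. mul.MUL @i2  | RAW r4
2. or.ALU;add.ALU @i3,i4  | dual
3. mul.MUL;add.ALU @i5,i6  | dual
4. st.MEM @i7  | no-port MEM/MEM
5. ld.MEM @i8  | no-port MEM/MEM
6. ld.MEM @i9  | RAW r0
7. xor.ALU @i10  | tail

PAIRS = 3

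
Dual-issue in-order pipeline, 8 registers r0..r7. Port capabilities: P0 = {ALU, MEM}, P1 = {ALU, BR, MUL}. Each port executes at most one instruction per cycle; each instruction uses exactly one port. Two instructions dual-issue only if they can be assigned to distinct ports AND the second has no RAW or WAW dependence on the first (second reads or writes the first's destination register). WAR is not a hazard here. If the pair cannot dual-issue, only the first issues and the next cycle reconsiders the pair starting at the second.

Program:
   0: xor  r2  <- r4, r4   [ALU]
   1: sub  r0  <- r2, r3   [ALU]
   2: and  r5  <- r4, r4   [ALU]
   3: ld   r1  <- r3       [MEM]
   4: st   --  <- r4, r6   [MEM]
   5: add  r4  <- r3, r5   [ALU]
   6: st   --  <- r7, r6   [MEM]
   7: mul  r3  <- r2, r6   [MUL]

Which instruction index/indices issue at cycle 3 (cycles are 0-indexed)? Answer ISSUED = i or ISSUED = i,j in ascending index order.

t=0 i0:xor ; RAW r2
t=1 i1,i2:sub and ; dual
t=2 i3:ld ; no-port MEM/MEM
t=3 i4,i5:st add ; dual
t=4 i6,i7:st mul ; dual

ISSUED = 4,5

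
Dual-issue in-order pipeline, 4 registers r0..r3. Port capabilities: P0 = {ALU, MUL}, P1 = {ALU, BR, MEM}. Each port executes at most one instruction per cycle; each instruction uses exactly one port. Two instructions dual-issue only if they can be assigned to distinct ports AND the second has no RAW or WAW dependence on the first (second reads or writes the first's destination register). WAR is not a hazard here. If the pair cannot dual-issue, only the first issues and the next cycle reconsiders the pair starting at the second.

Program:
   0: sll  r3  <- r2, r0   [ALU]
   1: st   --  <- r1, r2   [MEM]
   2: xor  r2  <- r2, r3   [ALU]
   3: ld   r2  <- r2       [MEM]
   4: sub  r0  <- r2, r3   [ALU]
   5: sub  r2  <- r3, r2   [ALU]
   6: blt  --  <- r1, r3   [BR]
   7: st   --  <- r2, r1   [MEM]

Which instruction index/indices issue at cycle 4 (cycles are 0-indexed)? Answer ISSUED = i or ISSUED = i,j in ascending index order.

ISSUED = 6

c0: i0/i1 sll.ALU/st.MEM  dual
c1: i2 xor.ALU  RAW+WAW r2
c2: i3 ld.MEM  RAW r2
c3: i4/i5 sub.ALU/sub.ALU  dual
c4: i6 blt.BR  no-port BR/MEM
c5: i7 st.MEM  tail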